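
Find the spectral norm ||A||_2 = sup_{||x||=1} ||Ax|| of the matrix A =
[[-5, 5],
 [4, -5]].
||A||_2 = sqrt((91 + sqrt(8181))/2) ≈ 9.5249 (= sqrt(largest eigenvalue of A^T A))

||A||_2 = sigma_max(A) = sqrt(lambda_max(A^T A)). Form the symmetric matrix M = A^T A =
[[41, -45],
 [-45, 50]].
Its characteristic polynomial (trace, determinant of M give the coefficients) is
  p(λ) = det(λ I - M) = λ^2 - 91λ + 25.
For λ^2 - 91λ + 25 the discriminant is 8181. It is nonnegative but not a perfect square, so the roots are real and irrational: λ = (91 ± sqrt(8181))/2 ≈ 90.7244, 0.2756.
So the eigenvalues of A^T A are ≈ 0.2756, 90.7244 (all ≥ 0, as they must be for A^T A). The largest is λ_max = (91 + sqrt(8181))/2 ≈ 90.7244, hence ||A||_2 = sqrt(λ_max) = sqrt((91 + sqrt(8181))/2) ≈ 9.5249.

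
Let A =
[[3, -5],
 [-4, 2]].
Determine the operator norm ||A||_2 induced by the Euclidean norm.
||A||_2 = sqrt((54 + sqrt(2132))/2) ≈ 7.0772 (= sqrt(largest eigenvalue of A^T A))

||A||_2 = sigma_max(A) = sqrt(lambda_max(A^T A)). Form the symmetric matrix M = A^T A =
[[25, -23],
 [-23, 29]].
Its characteristic polynomial (trace, determinant of M give the coefficients) is
  p(λ) = det(λ I - M) = λ^2 - 54λ + 196.
For λ^2 - 54λ + 196 the discriminant is 2132. It is nonnegative but not a perfect square, so the roots are real and irrational: λ = (54 ± sqrt(2132))/2 ≈ 50.0868, 3.9132.
So the eigenvalues of A^T A are ≈ 3.9132, 50.0868 (all ≥ 0, as they must be for A^T A). The largest is λ_max = (54 + sqrt(2132))/2 ≈ 50.0868, hence ||A||_2 = sqrt(λ_max) = sqrt((54 + sqrt(2132))/2) ≈ 7.0772.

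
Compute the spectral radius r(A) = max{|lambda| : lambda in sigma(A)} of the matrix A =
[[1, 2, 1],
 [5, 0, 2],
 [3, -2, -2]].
r(A) ≈ 3.7617

The eigenvalues of A are the roots of its characteristic polynomial. With M = A (coefficients from the trace, the sum of principal 2x2 minors, and det A):
  p(λ) = det(λ I - M) = λ^3 + λ^2 - 11λ - 26.
No integer candidate from the rational root theorem (±divisors of 26) is a root, so the roots are irrational. The cubic discriminant is Δ = -7555 < 0, so there is one real root and a complex-conjugate pair. p(3) = -23 and p(4) = 10 have opposite signs, so a root lies in (3, 4); Newton's method refines it to λ ≈ 3.7617. Dividing out (λ - (3.7617)) leaves approximately λ^2 + 4.7617λ + 6.9118. For λ^2 + 4.7617λ + 6.9118 the discriminant is -4.9738. It is negative, so the remaining roots are the complex-conjugate pair λ ≈ -2.3808 ± 1.1151i. Their product equals the constant term, so |λ|^2 ≈ 6.9118 and |λ| ≈ 2.629.
Thus the eigenvalues (to 4 decimals) are 3.7617 (modulus 3.7617); -2.3808 ± 1.1151i (modulus 2.629). The spectral radius is the largest modulus: r(A) ≈ 3.7617. (Cross-check: r(A) ≤ ||A||_2 ≈ 6.0192; equality holds whenever A is normal, though it can also hold for some non-normal A.)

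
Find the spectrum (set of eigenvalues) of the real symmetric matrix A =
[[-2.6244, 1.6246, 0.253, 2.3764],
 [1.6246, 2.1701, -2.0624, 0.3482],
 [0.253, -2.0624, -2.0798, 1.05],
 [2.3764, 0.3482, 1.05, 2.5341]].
sigma(A) ≈ {-4, -3, 3, 4}

A is real symmetric, so its spectrum consists of real eigenvalues. Expanding the characteristic polynomial of the displayed matrix gives
  det(λ I - A) = p(λ) = λ^4 + (0)λ^3 + (-25)λ^2 + (0)λ + (144).
Solving p(λ) = 0 yields eigenvalues ≈ -4, -3, 3, 4. (A is shown rounded to 4 decimals, so these recover the underlying integer eigenvalues to within that precision.)
Verification: the trace of A = 0 equals the sum of eigenvalues 0, and det(A) ≈ 143.9996 matches the eigenvalue product 144.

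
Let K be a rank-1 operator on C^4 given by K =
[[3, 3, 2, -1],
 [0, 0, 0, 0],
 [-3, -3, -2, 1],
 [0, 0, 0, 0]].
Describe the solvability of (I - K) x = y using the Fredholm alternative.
(I - K) is singular (det(I - K) = 0, i.e. 1 ∈ sigma(K)). (I - K) x = y is solvable iff y ⊥ ker((I - K)^*) = span{(3, 3, 2, -1)}, i.e. iff 3y_1 + 3y_2 + 2y_3 - y_4 = 0. When solvable, the solutions are x = y + c·(1, 0, -1, 0), c arbitrary (ker(I - K) = span{(1, 0, -1, 0)}, dimension 1).

K has rank 1, so it is an outer product K = u v^T: every row of K is a multiple of one row vector. Reading off the entries, u = (1, 0, -1, 0) and v = (3, 3, 2, -1) (row i of K equals u_i·v^T). A rank-one matrix u v^T satisfies K u = u (v·u) and kills the (3)-dimensional subspace v^⊥, so its characteristic polynomial is lambda^3 (lambda - v·u) with v·u = tr K = 1. Hence the eigenvalues of I - K are 1 (multiplicity 3) and 1 - (1) = 0, so det(I - K) = 0. (Direct check: I - K =
[[-2, -3, -2, 1],
 [0, 1, 0, 0],
 [3, 3, 3, -1],
 [0, 0, 0, 1]]
has determinant 0.) So 1 is an eigenvalue of K and (I - K) is not invertible. The finite-dimensional Fredholm alternative says: either (I - K) is invertible, or ker(I - K) ≠ {0} and then range(I - K) = ker((I - K)^*)^⊥, with dim ker(I - K) = dim ker((I - K)^*). We are in the second case, so we need both kernels. Kernel of I - K: (I - K) u = u - u (v·u) = u - u = 0, so ker(I - K) = span{u} = span{(1, 0, -1, 0)} (it is exactly 1-dimensional because rank(I - K) = 3). Kernel of the adjoint: K is real, so (I - K)^* = I - K^T = I - v u^T, and (I - v u^T) v = v - v (u·v) = 0; hence ker((I - K)^*) = span{v} = span{(3, 3, 2, -1)}. Therefore (I - K) x = y is solvable iff <y, v> = 0, i.e. iff 3y_1 + 3y_2 + 2y_3 - y_4 = 0. When this holds, K y = u (v·y) = 0, so (I - K) y = y and x = y is a particular solution; the full solution set is the line x = y + c·u = y + c·(1, 0, -1, 0), c ∈ C.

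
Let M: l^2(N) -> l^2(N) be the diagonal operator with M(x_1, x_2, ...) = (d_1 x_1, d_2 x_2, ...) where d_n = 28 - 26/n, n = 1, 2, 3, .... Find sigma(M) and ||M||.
sigma(M) = {28 - 26/n : n ≥ 1} ∪ {28}; ||M|| = 28

A bounded diagonal operator on l^2 with diagonal entries d_n has spectrum equal to the closure of {d_n : n ≥ 1}: every d_n is an eigenvalue (with eigenvector e_n), so {d_n} ⊂ sigma(M); the spectrum is closed, so its closure is too; and for lambda not in the closure, (M - lambda I) has bounded inverse (the diagonal entries 1/(d_n - lambda) are bounded). For our sequence d_n = 28 - 26/n, n = 1, 2, 3, ...:
  - {d_n} = {28 - 26/n : n ≥ 1}; the only limit point is 28
  - closure = {28 - 26/n : n ≥ 1} ∪ {28}
For the norm: a diagonal operator has ||M|| = sup_n |d_n|. Here d_n = 28 - 26/n increases monotonically from d_1 = 2 toward 28, with all terms in [2, 28); so sup_n |d_n| = 28 (the supremum is the limit, not attained). So ||M|| = 28.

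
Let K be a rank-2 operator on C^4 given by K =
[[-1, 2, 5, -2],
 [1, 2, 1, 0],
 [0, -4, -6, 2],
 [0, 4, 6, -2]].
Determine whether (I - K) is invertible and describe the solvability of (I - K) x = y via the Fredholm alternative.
(I - K) is singular (det(I - K) = 0, i.e. 1 ∈ sigma(K)). (I - K) x = y is solvable iff y ⊥ ker((I - K)^*) = span{(-1, -2, -1, 0)}, i.e. iff -y_1 - 2y_2 - y_3 = 0. When solvable, x is determined up to adding multiples of (5, -9, 4, -4) (ker(I - K) = span{(5, -9, 4, -4)}, dimension 1).

K has rank 2 and factors as K = U V^T = u1 v1^T + u2 v2^T with u1 = (-1, 1, 0, 0), v1 = (1, 0, -2, 1), u2 = (1, 1, -2, 2), v2 = (0, 2, 3, -1) (multiplying out reproduces the displayed K). The nonzero eigenvalues of U V^T coincide with those of the 2 x 2 matrix G = V^T U = [[v1·u1, v1·u2], [v2·u1, v2·u2]] = [[-1, 7], [2, -6]], and by the Sylvester determinant identity det(I_4 - U V^T) = det(I_2 - V^T U) = det([[2, -7], [-2, 7]]) = (2)(7) - (-7)(-2) = 0. (Direct check: I - K =
[[2, -2, -5, 2],
 [-1, -1, -1, 0],
 [0, 4, 7, -2],
 [0, -4, -6, 3]]
has determinant 0.) So 1 is an eigenvalue of K and (I - K) is not invertible. The finite-dimensional Fredholm alternative says: either (I - K) is invertible, or ker(I - K) ≠ {0} and then range(I - K) = ker((I - K)^*)^⊥, with dim ker(I - K) = dim ker((I - K)^*). We are in the second case, so we compute both kernels via the 2 x 2 reduction. If (I - U V^T) x = 0 then x = U (V^T x) lies in the column space of U; writing x = U b gives U (I_2 - G) b = 0, and since u1, u2 are independent, (I_2 - G) b = 0. With I_2 - G = [[2, -7], [-2, 7]] (singular, as its determinant is 0) a null vector is b = (-7, -2), so ker(I - K) = span{-7·u1 + (-2)·u2} = span{(5, -9, 4, -4)}. For the adjoint, (I - K)^* = I - K^T = I - V U^T, and the same argument gives ker((I - K)^*) = {V a : (I_2 - G)^T a = 0}; (I_2 - G)^T = [[2, -2], [-7, 7]] has null vector a = (-1, -1), so ker((I - K)^*) = span{-1·v1 + (-1)·v2} = span{(-1, -2, -1, 0)}. (Both kernels are 1-dimensional, matching rank(I - K) = 3.) Therefore (I - K) x = y is solvable iff <y, (-1, -2, -1, 0)> = 0, i.e. iff -y_1 - 2y_2 - y_3 = 0; when solvable the solution set is the line x_p + c·(5, -9, 4, -4), c ∈ C.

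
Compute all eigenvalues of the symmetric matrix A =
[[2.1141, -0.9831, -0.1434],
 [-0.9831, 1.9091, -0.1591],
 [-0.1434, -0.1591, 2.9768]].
sigma(A) ≈ {1, 3} (3 with multiplicity 2)

A is real symmetric, so its spectrum consists of real eigenvalues. Expanding the characteristic polynomial of the displayed matrix gives
  det(λ I - A) = p(λ) = λ^3 + (-7)λ^2 + (15)λ + (-9).
Solving p(λ) = 0 yields eigenvalues ≈ 1, 3, 3. (A is shown rounded to 4 decimals, so these recover the underlying integer eigenvalues to within that precision.)
Verification: the trace of A = 7 equals the sum of eigenvalues 7, and det(A) ≈ 8.9998 matches the eigenvalue product 9.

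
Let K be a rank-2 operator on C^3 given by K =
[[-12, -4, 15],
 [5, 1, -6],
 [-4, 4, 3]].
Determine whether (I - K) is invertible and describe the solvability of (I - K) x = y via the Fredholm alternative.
(I - K) is invertible (det(I - K) = 68 ≠ 0), so for every y in C^3 the equation (I - K) x = y has a unique solution.

K has rank 2 and factors as K = U V^T = u1 v1^T + u2 v2^T with u1 = (2, -1, 2), v1 = (-3, 1, 3), u2 = (3, -1, -1), v2 = (-2, -2, 3) (multiplying out reproduces the displayed K). The nonzero eigenvalues of U V^T coincide with those of the 2 x 2 matrix G = V^T U = [[v1·u1, v1·u2], [v2·u1, v2·u2]] = [[-1, -13], [4, -7]], and by the Sylvester determinant identity det(I_3 - U V^T) = det(I_2 - V^T U) = det([[2, 13], [-4, 8]]) = (2)(8) - (13)(-4) = 68. (Direct check: I - K =
[[13, 4, -15],
 [-5, 0, 6],
 [4, -4, -2]]
has determinant 68.) The finite-dimensional Fredholm alternative says: either (I - K) is invertible, or ker(I - K) ≠ {0} and then range(I - K) = ker((I - K)^*)^⊥, with dim ker(I - K) = dim ker((I - K)^*). Since det(I - K) ≠ 0, 1 is not an eigenvalue of K and ker(I - K) = {0}, so we are in the first case: for every y there is a unique x = (I - K)^(-1) y. (Explicitly, by the Woodbury identity, (I - U V^T)^(-1) = I + U (I_2 - G)^(-1) V^T.)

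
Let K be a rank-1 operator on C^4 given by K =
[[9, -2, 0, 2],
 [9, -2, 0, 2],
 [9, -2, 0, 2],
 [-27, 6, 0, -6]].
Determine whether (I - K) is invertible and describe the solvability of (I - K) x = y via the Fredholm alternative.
(I - K) is singular (det(I - K) = 0, i.e. 1 ∈ sigma(K)). (I - K) x = y is solvable iff y ⊥ ker((I - K)^*) = span{(9, -2, 0, 2)}, i.e. iff 9y_1 - 2y_2 + 2y_4 = 0. When solvable, the solutions are x = y + c·(1, 1, 1, -3), c arbitrary (ker(I - K) = span{(1, 1, 1, -3)}, dimension 1).

K has rank 1, so it is an outer product K = u v^T: every row of K is a multiple of one row vector. Reading off the entries, u = (1, 1, 1, -3) and v = (9, -2, 0, 2) (row i of K equals u_i·v^T). A rank-one matrix u v^T satisfies K u = u (v·u) and kills the (3)-dimensional subspace v^⊥, so its characteristic polynomial is lambda^3 (lambda - v·u) with v·u = tr K = 1. Hence the eigenvalues of I - K are 1 (multiplicity 3) and 1 - (1) = 0, so det(I - K) = 0. (Direct check: I - K =
[[-8, 2, 0, -2],
 [-9, 3, 0, -2],
 [-9, 2, 1, -2],
 [27, -6, 0, 7]]
has determinant 0.) So 1 is an eigenvalue of K and (I - K) is not invertible. The finite-dimensional Fredholm alternative says: either (I - K) is invertible, or ker(I - K) ≠ {0} and then range(I - K) = ker((I - K)^*)^⊥, with dim ker(I - K) = dim ker((I - K)^*). We are in the second case, so we need both kernels. Kernel of I - K: (I - K) u = u - u (v·u) = u - u = 0, so ker(I - K) = span{u} = span{(1, 1, 1, -3)} (it is exactly 1-dimensional because rank(I - K) = 3). Kernel of the adjoint: K is real, so (I - K)^* = I - K^T = I - v u^T, and (I - v u^T) v = v - v (u·v) = 0; hence ker((I - K)^*) = span{v} = span{(9, -2, 0, 2)}. Therefore (I - K) x = y is solvable iff <y, v> = 0, i.e. iff 9y_1 - 2y_2 + 2y_4 = 0. When this holds, K y = u (v·y) = 0, so (I - K) y = y and x = y is a particular solution; the full solution set is the line x = y + c·u = y + c·(1, 1, 1, -3), c ∈ C.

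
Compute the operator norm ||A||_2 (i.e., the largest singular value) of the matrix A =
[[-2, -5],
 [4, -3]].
||A||_2 = sqrt((54 + sqrt(212))/2) ≈ 5.8549 (= sqrt(largest eigenvalue of A^T A))

||A||_2 = sigma_max(A) = sqrt(lambda_max(A^T A)). Form the symmetric matrix M = A^T A =
[[20, -2],
 [-2, 34]].
Its characteristic polynomial (trace, determinant of M give the coefficients) is
  p(λ) = det(λ I - M) = λ^2 - 54λ + 676.
For λ^2 - 54λ + 676 the discriminant is 212. It is nonnegative but not a perfect square, so the roots are real and irrational: λ = (54 ± sqrt(212))/2 ≈ 34.2801, 19.7199.
So the eigenvalues of A^T A are ≈ 19.7199, 34.2801 (all ≥ 0, as they must be for A^T A). The largest is λ_max = (54 + sqrt(212))/2 ≈ 34.2801, hence ||A||_2 = sqrt(λ_max) = sqrt((54 + sqrt(212))/2) ≈ 5.8549.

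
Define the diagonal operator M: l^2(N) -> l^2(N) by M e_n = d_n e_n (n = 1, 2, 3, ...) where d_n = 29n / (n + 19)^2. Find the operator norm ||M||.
||M|| = 29/76 (attained at n = 19)

For M diagonal, ||M|| = sup_n |d_n|. Treat f(x) = 29x / (x + 19)^2 for real x > 0. By the quotient rule, f'(x) = 29(19 - x)/(x + 19)^3, which is positive for x < 19 and negative for x > 19. So f has a unique maximum at x = 19, and since 19 is a positive integer, the supremum over n ≥ 1 is attained at n = 19: d_19 = 29·19/(19 + 19)^2 = 29·19/1444 = 29/76. Hence ||M|| = 29/76.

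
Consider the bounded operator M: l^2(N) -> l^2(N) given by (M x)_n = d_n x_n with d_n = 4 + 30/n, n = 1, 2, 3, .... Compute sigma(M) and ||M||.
sigma(M) = {4 + 30/n : n ≥ 1} ∪ {4}; ||M|| = 34

A bounded diagonal operator on l^2 with diagonal entries d_n has spectrum equal to the closure of {d_n : n ≥ 1}: every d_n is an eigenvalue (with eigenvector e_n), so {d_n} ⊂ sigma(M); the spectrum is closed, so its closure is too; and for lambda not in the closure, (M - lambda I) has bounded inverse (the diagonal entries 1/(d_n - lambda) are bounded). For our sequence d_n = 4 + 30/n, n = 1, 2, 3, ...:
  - {d_n} = {4 + 30/n : n ≥ 1}; the only limit point is 4
  - closure = {4 + 30/n : n ≥ 1} ∪ {4}
For the norm: a diagonal operator has ||M|| = sup_n |d_n|. Here d_n = 4 + 30/n is positive and decreasing, so sup_n |d_n| = d_1 = 4 + 30 = 34. So ||M|| = 34.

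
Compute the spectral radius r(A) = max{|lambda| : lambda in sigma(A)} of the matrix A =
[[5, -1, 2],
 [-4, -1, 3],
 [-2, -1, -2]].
r(A) ≈ 5.3613

The eigenvalues of A are the roots of its characteristic polynomial. With M = A (coefficients from the trace, the sum of principal 2x2 minors, and det A):
  p(λ) = det(λ I - M) = λ^3 - 2λ^2 - 10λ - 43.
No integer candidate from the rational root theorem (±divisors of 43) is a root, so the roots are irrational. The cubic discriminant is Δ = -62379 < 0, so there is one real root and a complex-conjugate pair. p(5) = -18 and p(6) = 41 have opposite signs, so a root lies in (5, 6); Newton's method refines it to λ ≈ 5.3613. Dividing out (λ - (5.3613)) leaves approximately λ^2 + 3.3613λ + 8.0205. For λ^2 + 3.3613λ + 8.0205 the discriminant is -20.784. It is negative, so the remaining roots are the complex-conjugate pair λ ≈ -1.6806 ± 2.2795i. Their product equals the constant term, so |λ|^2 ≈ 8.0205 and |λ| ≈ 2.8321.
Thus the eigenvalues (to 4 decimals) are 5.3613 (modulus 5.3613); -1.6806 ± 2.2795i (modulus 2.8321). The spectral radius is the largest modulus: r(A) ≈ 5.3613. (Cross-check: r(A) ≤ ||A||_2 ≈ 6.7199; equality holds whenever A is normal, though it can also hold for some non-normal A.)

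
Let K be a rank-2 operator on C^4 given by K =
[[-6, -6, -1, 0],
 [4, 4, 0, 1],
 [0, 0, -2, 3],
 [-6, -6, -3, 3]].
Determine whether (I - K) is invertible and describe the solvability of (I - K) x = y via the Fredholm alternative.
(I - K) is invertible (det(I - K) = 9 ≠ 0), so for every y in C^4 the equation (I - K) x = y has a unique solution.

K has rank 2 and factors as K = U V^T = u1 v1^T + u2 v2^T with u1 = (2, -1, 1, 3), v1 = (-2, -2, -1, 1), u2 = (-1, 1, 1, 0), v2 = (2, 2, -1, 2) (multiplying out reproduces the displayed K). The nonzero eigenvalues of U V^T coincide with those of the 2 x 2 matrix G = V^T U = [[v1·u1, v1·u2], [v2·u1, v2·u2]] = [[0, -1], [7, -1]], and by the Sylvester determinant identity det(I_4 - U V^T) = det(I_2 - V^T U) = det([[1, 1], [-7, 2]]) = (1)(2) - (1)(-7) = 9. (Direct check: I - K =
[[7, 6, 1, 0],
 [-4, -3, 0, -1],
 [0, 0, 3, -3],
 [6, 6, 3, -2]]
has determinant 9.) The finite-dimensional Fredholm alternative says: either (I - K) is invertible, or ker(I - K) ≠ {0} and then range(I - K) = ker((I - K)^*)^⊥, with dim ker(I - K) = dim ker((I - K)^*). Since det(I - K) ≠ 0, 1 is not an eigenvalue of K and ker(I - K) = {0}, so we are in the first case: for every y there is a unique x = (I - K)^(-1) y. (Explicitly, by the Woodbury identity, (I - U V^T)^(-1) = I + U (I_2 - G)^(-1) V^T.)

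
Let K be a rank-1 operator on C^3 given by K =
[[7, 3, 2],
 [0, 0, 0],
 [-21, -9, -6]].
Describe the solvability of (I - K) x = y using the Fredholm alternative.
(I - K) is singular (det(I - K) = 0, i.e. 1 ∈ sigma(K)). (I - K) x = y is solvable iff y ⊥ ker((I - K)^*) = span{(7, 3, 2)}, i.e. iff 7y_1 + 3y_2 + 2y_3 = 0. When solvable, the solutions are x = y + c·(1, 0, -3), c arbitrary (ker(I - K) = span{(1, 0, -3)}, dimension 1).

K has rank 1, so it is an outer product K = u v^T: every row of K is a multiple of one row vector. Reading off the entries, u = (1, 0, -3) and v = (7, 3, 2) (row i of K equals u_i·v^T). A rank-one matrix u v^T satisfies K u = u (v·u) and kills the (2)-dimensional subspace v^⊥, so its characteristic polynomial is lambda^2 (lambda - v·u) with v·u = tr K = 1. Hence the eigenvalues of I - K are 1 (multiplicity 2) and 1 - (1) = 0, so det(I - K) = 0. (Direct check: I - K =
[[-6, -3, -2],
 [0, 1, 0],
 [21, 9, 7]]
has determinant 0.) So 1 is an eigenvalue of K and (I - K) is not invertible. The finite-dimensional Fredholm alternative says: either (I - K) is invertible, or ker(I - K) ≠ {0} and then range(I - K) = ker((I - K)^*)^⊥, with dim ker(I - K) = dim ker((I - K)^*). We are in the second case, so we need both kernels. Kernel of I - K: (I - K) u = u - u (v·u) = u - u = 0, so ker(I - K) = span{u} = span{(1, 0, -3)} (it is exactly 1-dimensional because rank(I - K) = 2). Kernel of the adjoint: K is real, so (I - K)^* = I - K^T = I - v u^T, and (I - v u^T) v = v - v (u·v) = 0; hence ker((I - K)^*) = span{v} = span{(7, 3, 2)}. Therefore (I - K) x = y is solvable iff <y, v> = 0, i.e. iff 7y_1 + 3y_2 + 2y_3 = 0. When this holds, K y = u (v·y) = 0, so (I - K) y = y and x = y is a particular solution; the full solution set is the line x = y + c·u = y + c·(1, 0, -3), c ∈ C.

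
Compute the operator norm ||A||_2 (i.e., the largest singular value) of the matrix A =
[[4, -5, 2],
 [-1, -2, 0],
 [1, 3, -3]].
||A||_2 ≈ 7.4062 (= sqrt(largest eigenvalue of A^T A))

||A||_2 = sigma_max(A) = sqrt(lambda_max(A^T A)). Form the symmetric matrix M = A^T A =
[[18, -15, 5],
 [-15, 38, -19],
 [5, -19, 13]].
Its characteristic polynomial (trace, sum of principal 2x2 minors, determinant of M give the coefficients) is
  p(λ) = det(λ I - M) = λ^3 - 69λ^2 + 801λ - 1369.
No integer candidate from the rational root theorem (±divisors of 1369) is a root, so the roots are irrational. The cubic discriminant is Δ = 511393824 > 0, so there are three distinct real roots. p(2) = -35 and p(3) = 440 have opposite signs, so a root lies in (2, 3); Newton's method refines it to λ ≈ 2.0657. p(12) = 35 and p(13) = -420 have opposite signs, so a root lies in (12, 13); Newton's method refines it to λ ≈ 12.0822. p(54) = -1855 and p(55) = 336 have opposite signs, so a root lies in (54, 55); Newton's method refines it to λ ≈ 54.8521. Check (Vieta): the three roots sum to 69, matching tr M = 69.
So the eigenvalues of A^T A are ≈ 2.0657, 12.0822, 54.8521 (all ≥ 0, as they must be for A^T A). The largest is λ_max ≈ 54.8521, hence ||A||_2 = sqrt(λ_max) ≈ 7.4062.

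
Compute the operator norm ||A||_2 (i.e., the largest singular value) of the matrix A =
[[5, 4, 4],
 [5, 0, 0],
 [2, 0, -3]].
||A||_2 ≈ 8.417 (= sqrt(largest eigenvalue of A^T A))

||A||_2 = sigma_max(A) = sqrt(lambda_max(A^T A)). Form the symmetric matrix M = A^T A =
[[54, 20, 14],
 [20, 16, 16],
 [14, 16, 25]].
Its characteristic polynomial (trace, sum of principal 2x2 minors, determinant of M give the coefficients) is
  p(λ) = det(λ I - M) = λ^3 - 95λ^2 + 1762λ - 3600.
No integer candidate from the rational root theorem (±divisors of 3600) is a root, so the roots are irrational. The cubic discriminant is Δ = 4288633188 > 0, so there are three distinct real roots. p(2) = -448 and p(3) = 858 have opposite signs, so a root lies in (2, 3); Newton's method refines it to λ ≈ 2.3282. p(21) = 768 and p(22) = -168 have opposite signs, so a root lies in (21, 22); Newton's method refines it to λ ≈ 21.8252. p(70) = -2760 and p(71) = 518 have opposite signs, so a root lies in (70, 71); Newton's method refines it to λ ≈ 70.8466. Check (Vieta): the three roots sum to 95, matching tr M = 95.
So the eigenvalues of A^T A are ≈ 2.3282, 21.8252, 70.8466 (all ≥ 0, as they must be for A^T A). The largest is λ_max ≈ 70.8466, hence ||A||_2 = sqrt(λ_max) ≈ 8.417.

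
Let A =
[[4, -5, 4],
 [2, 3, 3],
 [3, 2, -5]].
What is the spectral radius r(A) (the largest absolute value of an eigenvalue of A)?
r(A) ≈ 6.8213

The eigenvalues of A are the roots of its characteristic polynomial. With M = A (coefficients from the trace, the sum of principal 2x2 minors, and det A):
  p(λ) = det(λ I - M) = λ^3 - 2λ^2 - 31λ + 199.
No integer candidate from the rational root theorem (±divisors of 199) is a root, so the roots are irrational. The cubic discriminant is Δ = -717767 < 0, so there is one real root and a complex-conjugate pair. p(-7) = -25 and p(-6) = 97 have opposite signs, so a root lies in (-7, -6); Newton's method refines it to λ ≈ -6.8213. Dividing out (λ - (-6.8213)) leaves approximately λ^2 - 8.8213λ + 29.1732. For λ^2 - 8.8213λ + 29.1732 the discriminant is -38.8769. It is negative, so the remaining roots are the complex-conjugate pair λ ≈ 4.4107 ± 3.1176i. Their product equals the constant term, so |λ|^2 ≈ 29.1732 and |λ| ≈ 5.4012.
Thus the eigenvalues (to 4 decimals) are -6.8213 (modulus 6.8213); 4.4107 ± 3.1176i (modulus 5.4012). The spectral radius is the largest modulus: r(A) ≈ 6.8213. (Cross-check: r(A) ≤ ||A||_2 ≈ 8.2815; equality holds whenever A is normal, though it can also hold for some non-normal A.)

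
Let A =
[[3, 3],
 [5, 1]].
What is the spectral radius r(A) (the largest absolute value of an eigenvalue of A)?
r(A) = 6

The eigenvalues of A are the roots of its characteristic polynomial. With M = A (coefficients from the trace and determinant):
  p(λ) = det(λ I - M) = λ^2 - 4λ - 12.
For λ^2 - 4λ - 12 the discriminant is 64. It is a perfect square (8^2), so the roots are rational: λ = (4 ± 8)/2 = 6, -2.
Thus the eigenvalues (to 4 decimals) are 6 (modulus 6); -2 (modulus 2). The spectral radius is the largest modulus: r(A) = 6. (Cross-check: r(A) ≤ ||A||_2 ≈ 6.3592; equality holds whenever A is normal, though it can also hold for some non-normal A.)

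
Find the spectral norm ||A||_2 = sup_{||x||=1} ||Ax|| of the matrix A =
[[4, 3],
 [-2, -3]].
||A||_2 = sqrt((38 + sqrt(1300))/2) ≈ 6.085 (= sqrt(largest eigenvalue of A^T A))

||A||_2 = sigma_max(A) = sqrt(lambda_max(A^T A)). Form the symmetric matrix M = A^T A =
[[20, 18],
 [18, 18]].
Its characteristic polynomial (trace, determinant of M give the coefficients) is
  p(λ) = det(λ I - M) = λ^2 - 38λ + 36.
For λ^2 - 38λ + 36 the discriminant is 1300. It is nonnegative but not a perfect square, so the roots are real and irrational: λ = (38 ± sqrt(1300))/2 ≈ 37.0278, 0.9722.
So the eigenvalues of A^T A are ≈ 0.9722, 37.0278 (all ≥ 0, as they must be for A^T A). The largest is λ_max = (38 + sqrt(1300))/2 ≈ 37.0278, hence ||A||_2 = sqrt(λ_max) = sqrt((38 + sqrt(1300))/2) ≈ 6.085.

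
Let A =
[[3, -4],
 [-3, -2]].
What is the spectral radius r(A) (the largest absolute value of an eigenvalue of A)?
r(A) = (1 + sqrt(73))/2 ≈ 4.772

The eigenvalues of A are the roots of its characteristic polynomial. With M = A (coefficients from the trace and determinant):
  p(λ) = det(λ I - M) = λ^2 - λ - 18.
For λ^2 - λ - 18 the discriminant is 73. It is nonnegative but not a perfect square, so the roots are real and irrational: λ = (1 ± sqrt(73))/2 ≈ 4.772, -3.772.
Thus the eigenvalues (to 4 decimals) are 4.772 (modulus 4.772); -3.772 (modulus 3.772). The spectral radius is the largest modulus: r(A) = (1 + sqrt(73))/2 ≈ 4.772. (Cross-check: r(A) ≤ ||A||_2 ≈ 5.0083; equality holds whenever A is normal, though it can also hold for some non-normal A.)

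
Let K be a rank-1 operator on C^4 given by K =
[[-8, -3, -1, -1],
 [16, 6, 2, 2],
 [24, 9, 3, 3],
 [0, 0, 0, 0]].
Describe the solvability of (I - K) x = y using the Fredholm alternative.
(I - K) is singular (det(I - K) = 0, i.e. 1 ∈ sigma(K)). (I - K) x = y is solvable iff y ⊥ ker((I - K)^*) = span{(-8, -3, -1, -1)}, i.e. iff -8y_1 - 3y_2 - y_3 - y_4 = 0. When solvable, the solutions are x = y + c·(1, -2, -3, 0), c arbitrary (ker(I - K) = span{(1, -2, -3, 0)}, dimension 1).

K has rank 1, so it is an outer product K = u v^T: every row of K is a multiple of one row vector. Reading off the entries, u = (1, -2, -3, 0) and v = (-8, -3, -1, -1) (row i of K equals u_i·v^T). A rank-one matrix u v^T satisfies K u = u (v·u) and kills the (3)-dimensional subspace v^⊥, so its characteristic polynomial is lambda^3 (lambda - v·u) with v·u = tr K = 1. Hence the eigenvalues of I - K are 1 (multiplicity 3) and 1 - (1) = 0, so det(I - K) = 0. (Direct check: I - K =
[[9, 3, 1, 1],
 [-16, -5, -2, -2],
 [-24, -9, -2, -3],
 [0, 0, 0, 1]]
has determinant 0.) So 1 is an eigenvalue of K and (I - K) is not invertible. The finite-dimensional Fredholm alternative says: either (I - K) is invertible, or ker(I - K) ≠ {0} and then range(I - K) = ker((I - K)^*)^⊥, with dim ker(I - K) = dim ker((I - K)^*). We are in the second case, so we need both kernels. Kernel of I - K: (I - K) u = u - u (v·u) = u - u = 0, so ker(I - K) = span{u} = span{(1, -2, -3, 0)} (it is exactly 1-dimensional because rank(I - K) = 3). Kernel of the adjoint: K is real, so (I - K)^* = I - K^T = I - v u^T, and (I - v u^T) v = v - v (u·v) = 0; hence ker((I - K)^*) = span{v} = span{(-8, -3, -1, -1)}. Therefore (I - K) x = y is solvable iff <y, v> = 0, i.e. iff -8y_1 - 3y_2 - y_3 - y_4 = 0. When this holds, K y = u (v·y) = 0, so (I - K) y = y and x = y is a particular solution; the full solution set is the line x = y + c·u = y + c·(1, -2, -3, 0), c ∈ C.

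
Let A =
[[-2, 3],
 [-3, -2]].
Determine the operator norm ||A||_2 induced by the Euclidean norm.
||A||_2 = sqrt(13) ≈ 3.6056 (= sqrt(largest eigenvalue of A^T A))

||A||_2 = sigma_max(A) = sqrt(lambda_max(A^T A)). Form the symmetric matrix M = A^T A =
[[13, 0],
 [0, 13]].
Its characteristic polynomial (trace, determinant of M give the coefficients) is
  p(λ) = det(λ I - M) = λ^2 - 26λ + 169.
For λ^2 - 26λ + 169 the discriminant is 0. It is a perfect square (0^2), so the roots are rational: λ = (26 ± 0)/2 = 13, 13.
So the eigenvalues of A^T A are ≈ 13, 13 (all ≥ 0, as they must be for A^T A). The largest is λ_max = 13, hence ||A||_2 = sqrt(λ_max) = sqrt(13) ≈ 3.6056.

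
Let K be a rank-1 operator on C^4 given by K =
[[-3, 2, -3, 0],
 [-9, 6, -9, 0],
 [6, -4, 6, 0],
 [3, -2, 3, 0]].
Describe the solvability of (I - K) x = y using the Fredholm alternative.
(I - K) is invertible (det(I - K) = -8 ≠ 0), so for every y in C^4 the equation (I - K) x = y has a unique solution.

K has rank 1, so it is an outer product K = u v^T: every row of K is a multiple of one row vector. Reading off the entries, u = (1, 3, -2, -1) and v = (-3, 2, -3, 0) (row i of K equals u_i·v^T). A rank-one matrix u v^T satisfies K u = u (v·u) and kills the (3)-dimensional subspace v^⊥, so its characteristic polynomial is lambda^3 (lambda - v·u) with v·u = tr K = 9. Hence the eigenvalues of I - K are 1 (multiplicity 3) and 1 - (9) = -8, so det(I - K) = -8. (Direct check: I - K =
[[4, -2, 3, 0],
 [9, -5, 9, 0],
 [-6, 4, -5, 0],
 [-3, 2, -3, 1]]
has determinant -8.) The finite-dimensional Fredholm alternative says: either (I - K) is invertible, or ker(I - K) ≠ {0} and then range(I - K) = ker((I - K)^*)^⊥, with dim ker(I - K) = dim ker((I - K)^*). Since det(I - K) ≠ 0, 1 is not an eigenvalue of K and ker(I - K) = {0}, so we are in the first case: for every y there is a unique x = (I - K)^(-1) y. Explicitly, by the Sherman–Morrison formula, (I - u v^T)^(-1) = I + u v^T/(1 - v·u), i.e. (I - K)^(-1) = I + K/(-8).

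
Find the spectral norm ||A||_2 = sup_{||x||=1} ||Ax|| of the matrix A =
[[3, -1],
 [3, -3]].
||A||_2 = sqrt((28 + sqrt(640))/2) ≈ 5.1623 (= sqrt(largest eigenvalue of A^T A))

||A||_2 = sigma_max(A) = sqrt(lambda_max(A^T A)). Form the symmetric matrix M = A^T A =
[[18, -12],
 [-12, 10]].
Its characteristic polynomial (trace, determinant of M give the coefficients) is
  p(λ) = det(λ I - M) = λ^2 - 28λ + 36.
For λ^2 - 28λ + 36 the discriminant is 640. It is nonnegative but not a perfect square, so the roots are real and irrational: λ = (28 ± sqrt(640))/2 ≈ 26.6491, 1.3509.
So the eigenvalues of A^T A are ≈ 1.3509, 26.6491 (all ≥ 0, as they must be for A^T A). The largest is λ_max = (28 + sqrt(640))/2 ≈ 26.6491, hence ||A||_2 = sqrt(λ_max) = sqrt((28 + sqrt(640))/2) ≈ 5.1623.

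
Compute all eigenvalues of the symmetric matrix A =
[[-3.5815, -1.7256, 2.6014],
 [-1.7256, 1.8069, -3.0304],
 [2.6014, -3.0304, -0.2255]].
sigma(A) ≈ {-5, -2, 5}

A is real symmetric, so its spectrum consists of real eigenvalues. Expanding the characteristic polynomial of the displayed matrix gives
  det(λ I - A) = p(λ) = λ^3 + (2)λ^2 + (-25)λ + (-50).
Solving p(λ) = 0 yields eigenvalues ≈ -5, -2, 5. (A is shown rounded to 4 decimals, so these recover the underlying integer eigenvalues to within that precision.)
Verification: the trace of A = -2 equals the sum of eigenvalues -2, and det(A) ≈ 49.9998 matches the eigenvalue product 50.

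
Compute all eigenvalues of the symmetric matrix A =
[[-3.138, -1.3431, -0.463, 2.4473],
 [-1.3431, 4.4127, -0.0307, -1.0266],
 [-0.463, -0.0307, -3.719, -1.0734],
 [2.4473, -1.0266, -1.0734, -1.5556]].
sigma(A) ≈ {-5, -4, 0, 5}

A is real symmetric, so its spectrum consists of real eigenvalues. Expanding the characteristic polynomial of the displayed matrix gives
  det(λ I - A) = p(λ) = λ^4 + (4)λ^3 + (-25)λ^2 + (-99.9977)λ + (0).
Solving p(λ) = 0 yields eigenvalues ≈ -5, -4, 0, 5. (A is shown rounded to 4 decimals, so these recover the underlying integer eigenvalues to within that precision.)
Verification: the trace of A = -4 equals the sum of eigenvalues -4, and det(A) ≈ 0.0004 matches the eigenvalue product 0.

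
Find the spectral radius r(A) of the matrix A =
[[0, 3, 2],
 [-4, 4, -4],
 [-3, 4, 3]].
r(A) ≈ 6.0713

The eigenvalues of A are the roots of its characteristic polynomial. With M = A (coefficients from the trace, the sum of principal 2x2 minors, and det A):
  p(λ) = det(λ I - M) = λ^3 - 7λ^2 + 46λ - 64.
No integer candidate from the rational root theorem (±divisors of 64) is a root, so the roots are irrational. The cubic discriminant is Δ = -113116 < 0, so there is one real root and a complex-conjugate pair. p(1) = -24 and p(2) = 8 have opposite signs, so a root lies in (1, 2); Newton's method refines it to λ ≈ 1.7363. Dividing out (λ - (1.7363)) leaves approximately λ^2 - 5.2637λ + 36.8608. For λ^2 - 5.2637λ + 36.8608 the discriminant is -119.7361. It is negative, so the remaining roots are the complex-conjugate pair λ ≈ 2.6319 ± 5.4712i. Their product equals the constant term, so |λ|^2 ≈ 36.8608 and |λ| ≈ 6.0713.
Thus the eigenvalues (to 4 decimals) are 1.7363 (modulus 1.7363); 2.6319 ± 5.4712i (modulus 6.0713). The spectral radius is the largest modulus: r(A) ≈ 6.0713. (Cross-check: r(A) ≤ ||A||_2 ≈ 7.895; equality holds whenever A is normal, though it can also hold for some non-normal A.)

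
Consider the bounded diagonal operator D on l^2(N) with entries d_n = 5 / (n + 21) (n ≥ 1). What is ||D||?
||D|| = 5/22 (attained at n = 1)

For D diagonal, ||D|| = sup_n |d_n| = sup_n 5/(n + 21). This is positive and strictly decreasing in n, so the supremum is attained at n = 1: d_1 = 5/(1 + 21) = 5/22. Hence ||D|| = 5/22.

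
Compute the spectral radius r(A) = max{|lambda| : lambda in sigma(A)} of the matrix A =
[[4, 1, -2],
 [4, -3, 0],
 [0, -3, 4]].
r(A) ≈ 5.8841

The eigenvalues of A are the roots of its characteristic polynomial. With M = A (coefficients from the trace, the sum of principal 2x2 minors, and det A):
  p(λ) = det(λ I - M) = λ^3 - 5λ^2 - 12λ + 40.
No integer candidate from the rational root theorem (±divisors of 40) is a root, so the roots are irrational. The cubic discriminant is Δ = 30512 > 0, so there are three distinct real roots. p(-4) = -56 and p(-3) = 4 have opposite signs, so a root lies in (-4, -3); Newton's method refines it to λ ≈ -3.0865. p(2) = 4 and p(3) = -14 have opposite signs, so a root lies in (2, 3); Newton's method refines it to λ ≈ 2.2025. p(5) = -20 and p(6) = 4 have opposite signs, so a root lies in (5, 6); Newton's method refines it to λ ≈ 5.8841. Check (Vieta): the three roots sum to 5, matching tr M = 5.
Thus the eigenvalues (to 4 decimals) are -3.0865 (modulus 3.0865); 2.2025 (modulus 2.2025); 5.8841 (modulus 5.8841). The spectral radius is the largest modulus: r(A) ≈ 5.8841. (Cross-check: r(A) ≤ ||A||_2 ≈ 6.0153; equality holds whenever A is normal, though it can also hold for some non-normal A.)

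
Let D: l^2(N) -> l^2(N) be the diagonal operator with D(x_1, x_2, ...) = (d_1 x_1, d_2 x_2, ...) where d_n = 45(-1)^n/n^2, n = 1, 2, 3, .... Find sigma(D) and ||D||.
sigma(D) = {45(-1)^n/n^2 : n ≥ 1} ∪ {0}; ||D|| = 45

A bounded diagonal operator on l^2 with diagonal entries d_n has spectrum equal to the closure of {d_n : n ≥ 1}: every d_n is an eigenvalue (with eigenvector e_n), so {d_n} ⊂ sigma(D); the spectrum is closed, so its closure is too; and for lambda not in the closure, (D - lambda I) has bounded inverse (the diagonal entries 1/(d_n - lambda) are bounded). For our sequence d_n = 45(-1)^n/n^2, n = 1, 2, 3, ...:
  - {d_n} = {45(-1)^n/n^2 : n ≥ 1}; the only limit point is 0
  - closure = {45(-1)^n/n^2 : n ≥ 1} ∪ {0}
For the norm: a diagonal operator has ||D|| = sup_n |d_n|. Here |d_n| = 45/n^2 is decreasing, so sup_n |d_n| = |d_1| = 45. So ||D|| = 45.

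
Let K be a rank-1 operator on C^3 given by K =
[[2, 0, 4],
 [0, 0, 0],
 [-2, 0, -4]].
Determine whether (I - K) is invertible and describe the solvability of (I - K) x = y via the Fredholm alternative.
(I - K) is invertible (det(I - K) = 3 ≠ 0), so for every y in C^3 the equation (I - K) x = y has a unique solution.

K has rank 1, so it is an outer product K = u v^T: every row of K is a multiple of one row vector. Reading off the entries, u = (-2, 0, 2) and v = (-1, 0, -2) (row i of K equals u_i·v^T). A rank-one matrix u v^T satisfies K u = u (v·u) and kills the (2)-dimensional subspace v^⊥, so its characteristic polynomial is lambda^2 (lambda - v·u) with v·u = tr K = -2. Hence the eigenvalues of I - K are 1 (multiplicity 2) and 1 - (-2) = 3, so det(I - K) = 3. (Direct check: I - K =
[[-1, 0, -4],
 [0, 1, 0],
 [2, 0, 5]]
has determinant 3.) The finite-dimensional Fredholm alternative says: either (I - K) is invertible, or ker(I - K) ≠ {0} and then range(I - K) = ker((I - K)^*)^⊥, with dim ker(I - K) = dim ker((I - K)^*). Since det(I - K) ≠ 0, 1 is not an eigenvalue of K and ker(I - K) = {0}, so we are in the first case: for every y there is a unique x = (I - K)^(-1) y. Explicitly, by the Sherman–Morrison formula, (I - u v^T)^(-1) = I + u v^T/(1 - v·u), i.e. (I - K)^(-1) = I + K/(3).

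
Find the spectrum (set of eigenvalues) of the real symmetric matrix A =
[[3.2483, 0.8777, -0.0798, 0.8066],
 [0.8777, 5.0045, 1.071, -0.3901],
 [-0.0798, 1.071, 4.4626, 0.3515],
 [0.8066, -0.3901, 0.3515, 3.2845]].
sigma(A) ≈ {2, 4, 6} (4 with multiplicity 2)

A is real symmetric, so its spectrum consists of real eigenvalues. Expanding the characteristic polynomial of the displayed matrix gives
  det(λ I - A) = p(λ) = λ^4 + (-16)λ^3 + (91.9987)λ^2 + (-223.9945)λ + (191.9924).
Solving p(λ) = 0 yields eigenvalues ≈ 2, 4, 4, 6. (A is shown rounded to 4 decimals, so these recover the underlying integer eigenvalues to within that precision.)
Verification: the trace of A = 16 equals the sum of eigenvalues 16, and det(A) ≈ 191.9924 matches the eigenvalue product 192.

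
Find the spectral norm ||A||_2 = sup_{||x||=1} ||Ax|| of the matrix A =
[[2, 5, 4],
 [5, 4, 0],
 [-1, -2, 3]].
||A||_2 ≈ 8.6258 (= sqrt(largest eigenvalue of A^T A))

||A||_2 = sigma_max(A) = sqrt(lambda_max(A^T A)). Form the symmetric matrix M = A^T A =
[[30, 32, 5],
 [32, 45, 14],
 [5, 14, 25]].
Its characteristic polynomial (trace, sum of principal 2x2 minors, determinant of M give the coefficients) is
  p(λ) = det(λ I - M) = λ^3 - 100λ^2 + 1980λ - 5625.
No integer candidate from the rational root theorem (±divisors of 5625) is a root, so the roots are irrational. The cubic discriminant is Δ = 4847635125 > 0, so there are three distinct real roots. p(3) = -558 and p(4) = 759 have opposite signs, so a root lies in (3, 4); Newton's method refines it to λ ≈ 3.4073. p(22) = 183 and p(23) = -818 have opposite signs, so a root lies in (22, 23); Newton's method refines it to λ ≈ 22.1878. p(74) = -1481 and p(75) = 2250 have opposite signs, so a root lies in (74, 75); Newton's method refines it to λ ≈ 74.4049. Check (Vieta): the three roots sum to 100, matching tr M = 100.
So the eigenvalues of A^T A are ≈ 3.4073, 22.1878, 74.4049 (all ≥ 0, as they must be for A^T A). The largest is λ_max ≈ 74.4049, hence ||A||_2 = sqrt(λ_max) ≈ 8.6258.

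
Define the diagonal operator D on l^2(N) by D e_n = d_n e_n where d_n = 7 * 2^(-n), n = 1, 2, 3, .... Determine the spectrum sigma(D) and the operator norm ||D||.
sigma(D) = {7 * 2^(-n) : n ≥ 1} ∪ {0}; ||D|| = 7/2

A bounded diagonal operator on l^2 with diagonal entries d_n has spectrum equal to the closure of {d_n : n ≥ 1}: every d_n is an eigenvalue (with eigenvector e_n), so {d_n} ⊂ sigma(D); the spectrum is closed, so its closure is too; and for lambda not in the closure, (D - lambda I) has bounded inverse (the diagonal entries 1/(d_n - lambda) are bounded). For our sequence d_n = 7 * 2^(-n), n = 1, 2, 3, ...:
  - {d_n} = {7 * 2^(-n) : n ≥ 1}; the only limit point is 0
  - closure = {7 * 2^(-n) : n ≥ 1} ∪ {0}
For the norm: a diagonal operator has ||D|| = sup_n |d_n|. Here d_n = 7 * 2^(-n) is positive and decreasing, so sup_n |d_n| = d_1 = 7/2. So ||D|| = 7/2.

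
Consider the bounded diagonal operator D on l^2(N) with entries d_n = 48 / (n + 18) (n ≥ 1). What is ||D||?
||D|| = 48/19 (attained at n = 1)

For D diagonal, ||D|| = sup_n |d_n| = sup_n 48/(n + 18). This is positive and strictly decreasing in n, so the supremum is attained at n = 1: d_1 = 48/(1 + 18) = 48/19. Hence ||D|| = 48/19.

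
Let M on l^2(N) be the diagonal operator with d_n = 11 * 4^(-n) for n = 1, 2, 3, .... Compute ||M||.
||M|| = 11/4 (attained at n = 1)

For M diagonal, ||M|| = sup_n |d_n|. The sequence d_n = 11 * 4^(-n) is positive and strictly decreasing (ratio 4^(-1) < 1), so the supremum is d_1 = 11/4. Hence ||M|| = 11/4.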